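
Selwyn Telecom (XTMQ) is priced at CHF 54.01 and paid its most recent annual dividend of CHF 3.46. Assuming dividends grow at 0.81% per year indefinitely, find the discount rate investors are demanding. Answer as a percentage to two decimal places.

7.27%

Rearranging the constant-growth DDM: r = D₁/P₀ + g.
D₁ = 3.46 × (1 + 0.0081) = 3.4880.
r = 3.4880 / 54.01 + 0.0081 = 0.06458 + 0.0081 = 0.07268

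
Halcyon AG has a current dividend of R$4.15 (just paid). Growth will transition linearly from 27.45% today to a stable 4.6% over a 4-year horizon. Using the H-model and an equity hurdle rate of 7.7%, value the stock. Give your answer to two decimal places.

R$201.21

H-model: P₀ = D₀[(1+g_L) + H(g_S−g_L)]/(r−g_L), with H = 4/2 = 2.
P₀ = 4.15 × [(1+0.046) + 2×(0.2745−0.046)] / (0.077−0.046)
   = 4.15 × 1.5030 / 0.031 = 201.2081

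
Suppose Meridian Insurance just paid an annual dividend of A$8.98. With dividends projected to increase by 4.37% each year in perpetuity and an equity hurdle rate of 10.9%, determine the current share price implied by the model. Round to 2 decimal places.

Gordon growth model: P₀ = D₁/(r − g). D₁ = 8.98 × (1 + 0.0437) = 9.3724.
P₀ = 9.3724 / (0.109 − 0.0437) = 9.3724 / 0.0653 = 143.5287

A$143.53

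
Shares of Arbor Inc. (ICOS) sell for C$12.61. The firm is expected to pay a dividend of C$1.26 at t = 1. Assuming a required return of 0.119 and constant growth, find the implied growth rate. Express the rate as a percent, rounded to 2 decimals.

1.91%

From P₀ = D₁/(r − g), the implied growth is g = r − D₁/P₀.
g = 0.119 − 1.26/12.61 = 0.119 − 0.09992 = 0.01908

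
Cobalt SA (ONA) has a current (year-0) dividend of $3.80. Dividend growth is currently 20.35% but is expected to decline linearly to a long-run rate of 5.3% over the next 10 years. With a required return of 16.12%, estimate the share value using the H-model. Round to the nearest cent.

H-model: P₀ = D₀[(1+g_L) + H(g_S−g_L)]/(r−g_L), with H = 10/2 = 5.
P₀ = 3.80 × [(1+0.053) + 5×(0.2035−0.053)] / (0.1612−0.053)
   = 3.80 × 1.8055 / 0.1082 = 63.4094

$63.41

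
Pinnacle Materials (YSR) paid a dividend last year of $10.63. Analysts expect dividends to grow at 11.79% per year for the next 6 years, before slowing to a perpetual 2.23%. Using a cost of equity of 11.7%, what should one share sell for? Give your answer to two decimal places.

Two-stage DDM. Project D₁…D_6 at 0.1179, terminal growth 0.0223, discount at r = 0.117.
D_1 = 11.8833
D_2 = 13.2843
D_3 = 14.8505
D_4 = 16.6014
D_5 = 18.5587
D_6 = 20.7468
Terminal value at t=6: TV = D_7/(r−g) = 21.2094/(0.117−0.0223) = 223.9646
P₀ = 11.8833/(1+0.117)^1 + 13.2843/(1+0.117)^2 + 14.8505/(1+0.117)^3 + 16.6014/(1+0.117)^4 + 18.5587/(1+0.117)^5 + 20.7468/(1+0.117)^6 + 223.9646/(1+0.117)^6 = 179.2683

$179.27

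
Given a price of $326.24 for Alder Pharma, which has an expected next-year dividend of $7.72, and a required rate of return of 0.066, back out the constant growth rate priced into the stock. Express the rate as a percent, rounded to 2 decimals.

4.23%

From P₀ = D₁/(r − g), the implied growth is g = r − D₁/P₀.
g = 0.066 − 7.72/326.24 = 0.066 − 0.02366 = 0.04234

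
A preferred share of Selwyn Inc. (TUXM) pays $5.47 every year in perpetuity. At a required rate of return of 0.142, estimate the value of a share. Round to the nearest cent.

$38.52

Zero-growth DDM (perpetuity): P₀ = D/r = 5.47 / 0.142 = 38.5211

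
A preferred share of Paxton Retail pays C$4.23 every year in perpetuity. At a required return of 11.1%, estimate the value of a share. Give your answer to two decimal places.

Zero-growth DDM (perpetuity): P₀ = D/r = 4.23 / 0.111 = 38.1081

C$38.11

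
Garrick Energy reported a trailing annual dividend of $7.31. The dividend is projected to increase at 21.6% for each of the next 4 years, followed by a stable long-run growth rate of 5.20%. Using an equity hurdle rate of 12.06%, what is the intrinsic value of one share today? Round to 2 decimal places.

$191.45

Two-stage DDM. Project D₁…D_4 at 0.216, terminal growth 0.052, discount at r = 0.1206.
D_1 = 8.8890
D_2 = 10.8090
D_3 = 13.1437
D_4 = 15.9828
Terminal value at t=4: TV = D_5/(r−g) = 16.8139/(0.1206−0.052) = 245.1000
P₀ = 8.8890/(1+0.1206)^1 + 10.8090/(1+0.1206)^2 + 13.1437/(1+0.1206)^3 + 15.9828/(1+0.1206)^4 + 245.1000/(1+0.1206)^4 = 191.4481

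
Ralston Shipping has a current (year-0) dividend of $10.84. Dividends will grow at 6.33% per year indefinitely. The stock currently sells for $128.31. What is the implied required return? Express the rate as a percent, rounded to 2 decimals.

Rearranging the constant-growth DDM: r = D₁/P₀ + g.
D₁ = 10.84 × (1 + 0.0633) = 11.5262.
r = 11.5262 / 128.31 + 0.0633 = 0.08983 + 0.0633 = 0.15313

15.31%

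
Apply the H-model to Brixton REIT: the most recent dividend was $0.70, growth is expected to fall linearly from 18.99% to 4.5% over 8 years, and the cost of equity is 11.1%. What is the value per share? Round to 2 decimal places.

H-model: P₀ = D₀[(1+g_L) + H(g_S−g_L)]/(r−g_L), with H = 8/2 = 4.
P₀ = 0.70 × [(1+0.045) + 4×(0.1899−0.045)] / (0.111−0.045)
   = 0.70 × 1.6246 / 0.066 = 17.2306

$17.23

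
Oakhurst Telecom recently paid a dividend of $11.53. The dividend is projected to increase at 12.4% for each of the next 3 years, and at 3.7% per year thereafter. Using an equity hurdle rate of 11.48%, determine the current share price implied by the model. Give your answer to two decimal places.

$192.68

Two-stage DDM. Project D₁…D_3 at 0.124, terminal growth 0.037, discount at r = 0.1148.
D_1 = 12.9597
D_2 = 14.5667
D_3 = 16.3730
Terminal value at t=3: TV = D_4/(r−g) = 16.9788/(0.1148−0.037) = 218.2365
P₀ = 12.9597/(1+0.1148)^1 + 14.5667/(1+0.1148)^2 + 16.3730/(1+0.1148)^3 + 218.2365/(1+0.1148)^3 = 192.6844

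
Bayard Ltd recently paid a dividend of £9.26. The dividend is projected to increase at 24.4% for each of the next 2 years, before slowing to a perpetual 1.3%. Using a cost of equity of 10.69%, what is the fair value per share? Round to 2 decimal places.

Two-stage DDM. Project D₁…D_2 at 0.244, terminal growth 0.013, discount at r = 0.1069.
D_1 = 11.5194
D_2 = 14.3302
Terminal value at t=2: TV = D_3/(r−g) = 14.5165/(0.1069−0.013) = 154.5951
P₀ = 11.5194/(1+0.1069)^1 + 14.3302/(1+0.1069)^2 + 154.5951/(1+0.1069)^2 = 148.2795

£148.28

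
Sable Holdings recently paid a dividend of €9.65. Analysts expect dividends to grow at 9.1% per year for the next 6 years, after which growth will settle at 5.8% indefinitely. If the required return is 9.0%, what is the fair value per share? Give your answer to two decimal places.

Two-stage DDM. Project D₁…D_6 at 0.091, terminal growth 0.058, discount at r = 0.09.
D_1 = 10.5282
D_2 = 11.4862
D_3 = 12.5315
D_4 = 13.6718
D_5 = 14.9160
D_6 = 16.2733
Terminal value at t=6: TV = D_7/(r−g) = 17.2172/(0.09−0.058) = 538.0362
P₀ = 10.5282/(1+0.09)^1 + 11.4862/(1+0.09)^2 + 12.5315/(1+0.09)^3 + 13.6718/(1+0.09)^4 + 14.9160/(1+0.09)^5 + 16.2733/(1+0.09)^6 + 538.0362/(1+0.09)^6 = 378.8996

€378.90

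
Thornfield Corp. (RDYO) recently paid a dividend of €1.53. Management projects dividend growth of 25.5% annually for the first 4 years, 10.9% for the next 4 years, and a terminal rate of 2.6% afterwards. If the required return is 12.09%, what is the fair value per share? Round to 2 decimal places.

Three-stage DDM. Project D₁…D_8; terminal Gordon value at t=8 with g = 0.026; discount at r = 0.1209.
D_1 = 1.9201
D_2 = 2.4098
D_3 = 3.0243
D_4 = 3.7955
D_5 = 4.2092
D_6 = 4.6680
D_7 = 5.1768
D_8 = 5.7411
TV_8 = 5.8903/(0.1209−0.026) = 62.0688
P₀ = Σ Dₜ/(1+r)ᵗ + TV_8/(1+r)^8 = 42.4557

€42.46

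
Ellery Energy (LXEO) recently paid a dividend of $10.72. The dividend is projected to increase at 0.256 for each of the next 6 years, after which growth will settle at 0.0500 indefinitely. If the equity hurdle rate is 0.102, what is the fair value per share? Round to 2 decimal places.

$578.71

Two-stage DDM. Project D₁…D_6 at 0.256, terminal growth 0.05, discount at r = 0.102.
D_1 = 13.4643
D_2 = 16.9112
D_3 = 21.2404
D_4 = 26.6780
D_5 = 33.5076
D_6 = 42.0855
Terminal value at t=6: TV = D_7/(r−g) = 44.1898/(0.102−0.05) = 849.8036
P₀ = 13.4643/(1+0.102)^1 + 16.9112/(1+0.102)^2 + 21.2404/(1+0.102)^3 + 26.6780/(1+0.102)^4 + 33.5076/(1+0.102)^5 + 42.0855/(1+0.102)^6 + 849.8036/(1+0.102)^6 = 578.7129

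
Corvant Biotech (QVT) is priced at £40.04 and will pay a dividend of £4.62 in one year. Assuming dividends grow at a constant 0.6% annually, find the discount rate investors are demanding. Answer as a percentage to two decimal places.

12.14%

Rearranging the constant-growth DDM: r = D₁/P₀ + g.
r = 4.6200 / 40.04 + 0.006 = 0.11538 + 0.006 = 0.12138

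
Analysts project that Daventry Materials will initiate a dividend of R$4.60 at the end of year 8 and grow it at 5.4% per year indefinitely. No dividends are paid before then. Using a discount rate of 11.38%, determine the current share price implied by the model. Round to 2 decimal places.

Deferred-dividend DDM. At t=7 the remaining stream is a growing perpetuity with first payment D_8 = 4.60.
V_7 = D_8/(r−g) = 4.60/(0.1138−0.054) = 76.9231
P₀ = V_7/(1+r)^7 = 76.9231/(1+0.1138)^7 = 36.1748

R$36.17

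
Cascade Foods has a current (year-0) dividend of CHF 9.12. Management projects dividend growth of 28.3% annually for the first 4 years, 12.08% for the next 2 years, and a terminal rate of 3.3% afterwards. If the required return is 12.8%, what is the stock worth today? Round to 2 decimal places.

Three-stage DDM. Project D₁…D_6; terminal Gordon value at t=6 with g = 0.033; discount at r = 0.128.
D_1 = 11.7010
D_2 = 15.0123
D_3 = 19.2608
D_4 = 24.7116
D_5 = 27.6968
D_6 = 31.0426
TV_6 = 32.0670/(0.128−0.033) = 337.5471
P₀ = Σ Dₜ/(1+r)ᵗ + TV_6/(1+r)^6 = 244.9542

CHF 244.95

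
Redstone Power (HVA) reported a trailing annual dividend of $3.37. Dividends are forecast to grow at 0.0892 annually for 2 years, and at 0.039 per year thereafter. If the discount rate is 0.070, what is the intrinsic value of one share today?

$123.96

Two-stage DDM. Project D₁…D_2 at 0.0892, terminal growth 0.039, discount at r = 0.07.
D_1 = 3.6706
D_2 = 3.9980
Terminal value at t=2: TV = D_3/(r−g) = 4.1539/(0.07−0.039) = 133.9982
P₀ = 3.6706/(1+0.07)^1 + 3.9980/(1+0.07)^2 + 133.9982/(1+0.07)^2 = 123.9617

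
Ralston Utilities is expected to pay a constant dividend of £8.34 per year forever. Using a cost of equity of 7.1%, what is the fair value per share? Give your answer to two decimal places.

Zero-growth DDM (perpetuity): P₀ = D/r = 8.34 / 0.071 = 117.4648

£117.46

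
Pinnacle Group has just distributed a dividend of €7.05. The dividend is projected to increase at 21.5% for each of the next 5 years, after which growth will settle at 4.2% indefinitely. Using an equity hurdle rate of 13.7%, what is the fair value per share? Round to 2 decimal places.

€150.95

Two-stage DDM. Project D₁…D_5 at 0.215, terminal growth 0.042, discount at r = 0.137.
D_1 = 8.5657
D_2 = 10.4074
D_3 = 12.6450
D_4 = 15.3636
D_5 = 18.6668
Terminal value at t=5: TV = D_6/(r−g) = 19.4508/(0.137−0.042) = 204.7456
P₀ = 8.5657/(1+0.137)^1 + 10.4074/(1+0.137)^2 + 12.6450/(1+0.137)^3 + 15.3636/(1+0.137)^4 + 18.6668/(1+0.137)^5 + 204.7456/(1+0.137)^5 = 150.9520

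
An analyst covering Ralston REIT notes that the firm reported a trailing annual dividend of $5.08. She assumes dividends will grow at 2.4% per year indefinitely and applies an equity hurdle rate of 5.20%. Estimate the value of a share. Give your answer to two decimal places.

Gordon growth model: P₀ = D₁/(r − g). D₁ = 5.08 × (1 + 0.024) = 5.2019.
P₀ = 5.2019 / (0.052 − 0.024) = 5.2019 / 0.028 = 185.7829

$185.78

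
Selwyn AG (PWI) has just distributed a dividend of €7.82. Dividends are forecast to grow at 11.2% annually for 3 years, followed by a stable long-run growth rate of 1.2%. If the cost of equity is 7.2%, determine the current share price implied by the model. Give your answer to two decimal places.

Two-stage DDM. Project D₁…D_3 at 0.112, terminal growth 0.012, discount at r = 0.072.
D_1 = 8.6958
D_2 = 9.6698
D_3 = 10.7528
Terminal value at t=3: TV = D_4/(r−g) = 10.8818/(0.072−0.012) = 181.3637
P₀ = 8.6958/(1+0.072)^1 + 9.6698/(1+0.072)^2 + 10.7528/(1+0.072)^3 + 181.3637/(1+0.072)^3 = 172.4744

€172.47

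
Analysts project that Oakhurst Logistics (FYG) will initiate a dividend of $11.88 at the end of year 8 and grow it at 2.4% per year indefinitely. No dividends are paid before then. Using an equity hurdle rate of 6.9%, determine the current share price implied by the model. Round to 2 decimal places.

$165.49

Deferred-dividend DDM. At t=7 the remaining stream is a growing perpetuity with first payment D_8 = 11.88.
V_7 = D_8/(r−g) = 11.88/(0.069−0.024) = 264.0000
P₀ = V_7/(1+r)^7 = 264.0000/(1+0.069)^7 = 165.4855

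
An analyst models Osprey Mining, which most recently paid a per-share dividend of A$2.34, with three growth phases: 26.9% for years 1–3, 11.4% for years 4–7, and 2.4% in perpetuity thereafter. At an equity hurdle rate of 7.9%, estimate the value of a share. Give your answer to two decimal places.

A$106.82

Three-stage DDM. Project D₁…D_7; terminal Gordon value at t=7 with g = 0.024; discount at r = 0.079.
D_1 = 2.9695
D_2 = 3.7682
D_3 = 4.7819
D_4 = 5.3270
D_5 = 5.9343
D_6 = 6.6108
D_7 = 7.3645
TV_7 = 7.5412/(0.079−0.024) = 137.1130
P₀ = Σ Dₜ/(1+r)ᵗ + TV_7/(1+r)^7 = 106.8217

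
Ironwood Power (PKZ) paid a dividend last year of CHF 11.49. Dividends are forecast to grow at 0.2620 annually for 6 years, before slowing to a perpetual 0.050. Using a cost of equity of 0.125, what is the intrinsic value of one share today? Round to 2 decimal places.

Two-stage DDM. Project D₁…D_6 at 0.262, terminal growth 0.05, discount at r = 0.125.
D_1 = 14.5004
D_2 = 18.2995
D_3 = 23.0939
D_4 = 29.1446
D_5 = 36.7804
D_6 = 46.4169
Terminal value at t=6: TV = D_7/(r−g) = 48.7377/(0.125−0.05) = 649.8366
P₀ = 14.5004/(1+0.125)^1 + 18.2995/(1+0.125)^2 + 23.0939/(1+0.125)^3 + 29.1446/(1+0.125)^4 + 36.7804/(1+0.125)^5 + 46.4169/(1+0.125)^6 + 649.8366/(1+0.125)^6 = 425.6141

CHF 425.61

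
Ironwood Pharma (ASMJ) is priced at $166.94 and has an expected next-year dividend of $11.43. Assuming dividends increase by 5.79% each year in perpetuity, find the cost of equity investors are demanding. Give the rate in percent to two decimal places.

Rearranging the constant-growth DDM: r = D₁/P₀ + g.
r = 11.4300 / 166.94 + 0.0579 = 0.06847 + 0.0579 = 0.12637

12.64%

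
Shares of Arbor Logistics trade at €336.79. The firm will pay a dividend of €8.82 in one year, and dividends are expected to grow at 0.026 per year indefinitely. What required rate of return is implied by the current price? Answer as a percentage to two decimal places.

5.22%

Rearranging the constant-growth DDM: r = D₁/P₀ + g.
r = 8.8200 / 336.79 + 0.026 = 0.02619 + 0.026 = 0.05219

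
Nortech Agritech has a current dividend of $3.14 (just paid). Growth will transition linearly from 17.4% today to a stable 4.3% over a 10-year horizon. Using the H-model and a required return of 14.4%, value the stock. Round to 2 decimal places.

H-model: P₀ = D₀[(1+g_L) + H(g_S−g_L)]/(r−g_L), with H = 10/2 = 5.
P₀ = 3.14 × [(1+0.043) + 5×(0.174−0.043)] / (0.144−0.043)
   = 3.14 × 1.6980 / 0.101 = 52.7893

$52.79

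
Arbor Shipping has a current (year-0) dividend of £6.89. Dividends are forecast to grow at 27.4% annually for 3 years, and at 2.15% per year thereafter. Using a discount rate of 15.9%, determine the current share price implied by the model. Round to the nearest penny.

Two-stage DDM. Project D₁…D_3 at 0.274, terminal growth 0.0215, discount at r = 0.159.
D_1 = 8.7779
D_2 = 11.1830
D_3 = 14.2471
Terminal value at t=3: TV = D_4/(r−g) = 14.5534/(0.159−0.0215) = 105.8433
P₀ = 8.7779/(1+0.159)^1 + 11.1830/(1+0.159)^2 + 14.2471/(1+0.159)^3 + 105.8433/(1+0.159)^3 = 93.0349

£93.03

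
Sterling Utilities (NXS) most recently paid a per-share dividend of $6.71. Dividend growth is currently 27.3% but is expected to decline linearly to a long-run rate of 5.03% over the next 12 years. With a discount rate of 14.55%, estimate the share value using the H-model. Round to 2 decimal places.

H-model: P₀ = D₀[(1+g_L) + H(g_S−g_L)]/(r−g_L), with H = 12/2 = 6.
P₀ = 6.71 × [(1+0.0503) + 6×(0.273−0.0503)] / (0.1455−0.0503)
   = 6.71 × 2.3865 / 0.0952 = 168.2081

$168.21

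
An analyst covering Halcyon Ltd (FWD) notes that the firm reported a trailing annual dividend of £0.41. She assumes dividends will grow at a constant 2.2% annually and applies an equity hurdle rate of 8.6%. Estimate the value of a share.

£6.55

Gordon growth model: P₀ = D₁/(r − g). D₁ = 0.41 × (1 + 0.022) = 0.4190.
P₀ = 0.4190 / (0.086 − 0.022) = 0.4190 / 0.064 = 6.5472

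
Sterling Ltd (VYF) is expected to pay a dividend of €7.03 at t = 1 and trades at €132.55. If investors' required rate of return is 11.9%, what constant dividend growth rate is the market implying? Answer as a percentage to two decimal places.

6.60%

From P₀ = D₁/(r − g), the implied growth is g = r − D₁/P₀.
g = 0.119 − 7.03/132.55 = 0.119 − 0.05304 = 0.06596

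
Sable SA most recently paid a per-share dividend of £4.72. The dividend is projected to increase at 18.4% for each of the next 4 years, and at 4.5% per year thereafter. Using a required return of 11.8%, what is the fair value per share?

£106.83

Two-stage DDM. Project D₁…D_4 at 0.184, terminal growth 0.045, discount at r = 0.118.
D_1 = 5.5885
D_2 = 6.6168
D_3 = 7.8342
D_4 = 9.2757
Terminal value at t=4: TV = D_5/(r−g) = 9.6932/(0.118−0.045) = 132.7829
P₀ = 5.5885/(1+0.118)^1 + 6.6168/(1+0.118)^2 + 7.8342/(1+0.118)^3 + 9.2757/(1+0.118)^4 + 132.7829/(1+0.118)^4 = 106.8272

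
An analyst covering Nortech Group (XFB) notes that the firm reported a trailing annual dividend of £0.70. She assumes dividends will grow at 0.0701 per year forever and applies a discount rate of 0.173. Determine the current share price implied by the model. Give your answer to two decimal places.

£7.28

Gordon growth model: P₀ = D₁/(r − g). D₁ = 0.70 × (1 + 0.0701) = 0.7491.
P₀ = 0.7491 / (0.173 − 0.0701) = 0.7491 / 0.1029 = 7.2796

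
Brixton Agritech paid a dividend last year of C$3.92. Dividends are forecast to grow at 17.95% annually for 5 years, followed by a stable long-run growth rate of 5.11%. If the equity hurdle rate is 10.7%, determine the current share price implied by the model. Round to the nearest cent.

Two-stage DDM. Project D₁…D_5 at 0.1795, terminal growth 0.0511, discount at r = 0.107.
D_1 = 4.6236
D_2 = 5.4536
D_3 = 6.4325
D_4 = 7.5871
D_5 = 8.9490
Terminal value at t=5: TV = D_6/(r−g) = 9.4063/(0.107−0.0511) = 168.2705
P₀ = 4.6236/(1+0.107)^1 + 5.4536/(1+0.107)^2 + 6.4325/(1+0.107)^3 + 7.5871/(1+0.107)^4 + 8.9490/(1+0.107)^5 + 168.2705/(1+0.107)^5 = 125.0250

C$125.03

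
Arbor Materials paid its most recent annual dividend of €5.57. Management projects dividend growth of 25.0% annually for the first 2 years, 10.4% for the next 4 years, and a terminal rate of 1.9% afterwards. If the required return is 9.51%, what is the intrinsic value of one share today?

Three-stage DDM. Project D₁…D_6; terminal Gordon value at t=6 with g = 0.019; discount at r = 0.0951.
D_1 = 6.9625
D_2 = 8.7031
D_3 = 9.6082
D_4 = 10.6075
D_5 = 11.7107
D_6 = 12.9286
TV_6 = 13.1742/(0.0951−0.019) = 173.1175
P₀ = Σ Dₜ/(1+r)ᵗ + TV_6/(1+r)^6 = 143.6117

€143.61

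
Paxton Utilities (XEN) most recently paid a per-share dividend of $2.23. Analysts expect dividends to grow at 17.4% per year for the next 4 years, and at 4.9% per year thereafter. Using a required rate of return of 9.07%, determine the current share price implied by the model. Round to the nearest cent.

Two-stage DDM. Project D₁…D_4 at 0.174, terminal growth 0.049, discount at r = 0.0907.
D_1 = 2.6180
D_2 = 3.0736
D_3 = 3.6084
D_4 = 4.2362
Terminal value at t=4: TV = D_5/(r−g) = 4.4438/(0.0907−0.049) = 106.5655
P₀ = 2.6180/(1+0.0907)^1 + 3.0736/(1+0.0907)^2 + 3.6084/(1+0.0907)^3 + 4.2362/(1+0.0907)^4 + 106.5655/(1+0.0907)^4 = 86.0583

$86.06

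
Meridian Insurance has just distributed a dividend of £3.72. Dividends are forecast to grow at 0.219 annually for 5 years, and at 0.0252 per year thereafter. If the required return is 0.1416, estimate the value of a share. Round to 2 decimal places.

£68.23

Two-stage DDM. Project D₁…D_5 at 0.219, terminal growth 0.0252, discount at r = 0.1416.
D_1 = 4.5347
D_2 = 5.5278
D_3 = 6.7384
D_4 = 8.2141
D_5 = 10.0129
Terminal value at t=5: TV = D_6/(r−g) = 10.2653/(0.1416−0.0252) = 88.1895
P₀ = 4.5347/(1+0.1416)^1 + 5.5278/(1+0.1416)^2 + 6.7384/(1+0.1416)^3 + 8.2141/(1+0.1416)^4 + 10.0129/(1+0.1416)^5 + 88.1895/(1+0.1416)^5 = 68.2259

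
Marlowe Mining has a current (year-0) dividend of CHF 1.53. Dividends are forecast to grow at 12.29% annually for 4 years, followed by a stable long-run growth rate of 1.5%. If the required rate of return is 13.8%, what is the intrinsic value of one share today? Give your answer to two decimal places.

CHF 17.89

Two-stage DDM. Project D₁…D_4 at 0.1229, terminal growth 0.015, discount at r = 0.138.
D_1 = 1.7180
D_2 = 1.9292
D_3 = 2.1663
D_4 = 2.4325
Terminal value at t=4: TV = D_5/(r−g) = 2.4690/(0.138−0.015) = 20.0732
P₀ = 1.7180/(1+0.138)^1 + 1.9292/(1+0.138)^2 + 2.1663/(1+0.138)^3 + 2.4325/(1+0.138)^4 + 20.0732/(1+0.138)^4 = 17.8884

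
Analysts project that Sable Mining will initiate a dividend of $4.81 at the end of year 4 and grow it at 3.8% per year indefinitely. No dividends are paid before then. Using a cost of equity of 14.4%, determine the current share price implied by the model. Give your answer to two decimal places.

Deferred-dividend DDM. At t=3 the remaining stream is a growing perpetuity with first payment D_4 = 4.81.
V_3 = D_4/(r−g) = 4.81/(0.144−0.038) = 45.3774
P₀ = V_3/(1+r)^3 = 45.3774/(1+0.144)^3 = 30.3083

$30.31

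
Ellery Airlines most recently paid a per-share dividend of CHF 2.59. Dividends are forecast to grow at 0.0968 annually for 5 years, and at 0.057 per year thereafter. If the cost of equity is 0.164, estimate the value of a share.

CHF 29.88

Two-stage DDM. Project D₁…D_5 at 0.0968, terminal growth 0.057, discount at r = 0.164.
D_1 = 2.8407
D_2 = 3.1157
D_3 = 3.4173
D_4 = 3.7481
D_5 = 4.1109
Terminal value at t=5: TV = D_6/(r−g) = 4.3452/(0.164−0.057) = 40.6096
P₀ = 2.8407/(1+0.164)^1 + 3.1157/(1+0.164)^2 + 3.4173/(1+0.164)^3 + 3.7481/(1+0.164)^4 + 4.1109/(1+0.164)^5 + 40.6096/(1+0.164)^5 = 29.8773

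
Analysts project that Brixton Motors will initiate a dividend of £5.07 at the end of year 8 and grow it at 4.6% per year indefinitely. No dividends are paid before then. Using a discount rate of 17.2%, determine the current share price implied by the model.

Deferred-dividend DDM. At t=7 the remaining stream is a growing perpetuity with first payment D_8 = 5.07.
V_7 = D_8/(r−g) = 5.07/(0.172−0.046) = 40.2381
P₀ = V_7/(1+r)^7 = 40.2381/(1+0.172)^7 = 13.2478

£13.25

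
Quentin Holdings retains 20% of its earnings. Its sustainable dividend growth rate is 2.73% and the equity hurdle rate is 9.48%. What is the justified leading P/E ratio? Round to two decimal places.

11.85

Payout ratio b = 1 − 0.20 = 0.80.
Justified leading P/E = b/(r−g) = 0.80/(0.0948−0.0273) = 11.8519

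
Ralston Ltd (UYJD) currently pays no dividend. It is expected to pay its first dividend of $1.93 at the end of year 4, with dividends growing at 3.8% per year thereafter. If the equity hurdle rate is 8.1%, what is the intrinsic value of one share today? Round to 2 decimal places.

$35.53

Deferred-dividend DDM. At t=3 the remaining stream is a growing perpetuity with first payment D_4 = 1.93.
V_3 = D_4/(r−g) = 1.93/(0.081−0.038) = 44.8837
P₀ = V_3/(1+r)^3 = 44.8837/(1+0.081)^3 = 35.5314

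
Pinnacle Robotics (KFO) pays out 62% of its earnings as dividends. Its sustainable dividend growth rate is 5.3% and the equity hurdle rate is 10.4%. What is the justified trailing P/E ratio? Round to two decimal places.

12.80

Justified trailing P/E = b(1+g)/(r−g) = 0.62×(1+0.053)/(0.104−0.053) = 12.8012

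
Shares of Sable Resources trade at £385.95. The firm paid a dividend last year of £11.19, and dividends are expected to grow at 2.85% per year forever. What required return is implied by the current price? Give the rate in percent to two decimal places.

5.83%

Rearranging the constant-growth DDM: r = D₁/P₀ + g.
D₁ = 11.19 × (1 + 0.0285) = 11.5089.
r = 11.5089 / 385.95 + 0.0285 = 0.02982 + 0.0285 = 0.05832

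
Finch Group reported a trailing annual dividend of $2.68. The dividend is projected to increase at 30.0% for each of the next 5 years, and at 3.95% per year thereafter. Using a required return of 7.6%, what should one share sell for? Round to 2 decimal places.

Two-stage DDM. Project D₁…D_5 at 0.3, terminal growth 0.0395, discount at r = 0.076.
D_1 = 3.4840
D_2 = 4.5292
D_3 = 5.8880
D_4 = 7.6543
D_5 = 9.9507
Terminal value at t=5: TV = D_6/(r−g) = 10.3437/(0.076−0.0395) = 283.3891
P₀ = 3.4840/(1+0.076)^1 + 4.5292/(1+0.076)^2 + 5.8880/(1+0.076)^3 + 7.6543/(1+0.076)^4 + 9.9507/(1+0.076)^5 + 283.3891/(1+0.076)^5 = 220.9672

$220.97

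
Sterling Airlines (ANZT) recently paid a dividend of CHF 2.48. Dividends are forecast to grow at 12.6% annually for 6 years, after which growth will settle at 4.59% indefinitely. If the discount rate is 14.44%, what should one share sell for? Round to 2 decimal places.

Two-stage DDM. Project D₁…D_6 at 0.126, terminal growth 0.0459, discount at r = 0.1444.
D_1 = 2.7925
D_2 = 3.1443
D_3 = 3.5405
D_4 = 3.9866
D_5 = 4.4889
D_6 = 5.0545
Terminal value at t=6: TV = D_7/(r−g) = 5.2865/(0.1444−0.0459) = 53.6705
P₀ = 2.7925/(1+0.1444)^1 + 3.1443/(1+0.1444)^2 + 3.5405/(1+0.1444)^3 + 3.9866/(1+0.1444)^4 + 4.4889/(1+0.1444)^5 + 5.0545/(1+0.1444)^6 + 53.6705/(1+0.1444)^6 = 37.9576

CHF 37.96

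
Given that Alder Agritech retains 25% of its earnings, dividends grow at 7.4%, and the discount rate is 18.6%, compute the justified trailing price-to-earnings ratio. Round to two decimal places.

Payout ratio b = 1 − 0.25 = 0.75.
Justified trailing P/E = b(1+g)/(r−g) = 0.75×(1+0.074)/(0.186−0.074) = 7.1920

7.19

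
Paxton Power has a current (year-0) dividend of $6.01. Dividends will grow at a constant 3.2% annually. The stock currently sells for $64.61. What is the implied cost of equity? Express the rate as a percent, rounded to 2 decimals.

12.80%

Rearranging the constant-growth DDM: r = D₁/P₀ + g.
D₁ = 6.01 × (1 + 0.032) = 6.2023.
r = 6.2023 / 64.61 + 0.032 = 0.09600 + 0.032 = 0.12800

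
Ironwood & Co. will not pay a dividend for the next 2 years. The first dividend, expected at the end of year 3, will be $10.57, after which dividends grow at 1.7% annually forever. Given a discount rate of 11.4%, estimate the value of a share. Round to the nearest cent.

Deferred-dividend DDM. At t=2 the remaining stream is a growing perpetuity with first payment D_3 = 10.57.
V_2 = D_3/(r−g) = 10.57/(0.114−0.017) = 108.9691
P₀ = V_2/(1+r)^2 = 108.9691/(1+0.114)^2 = 87.8078

$87.81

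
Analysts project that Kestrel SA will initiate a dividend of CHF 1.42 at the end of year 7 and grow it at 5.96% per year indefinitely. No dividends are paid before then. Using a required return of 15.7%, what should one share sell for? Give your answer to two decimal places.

CHF 6.08

Deferred-dividend DDM. At t=6 the remaining stream is a growing perpetuity with first payment D_7 = 1.42.
V_6 = D_7/(r−g) = 1.42/(0.157−0.0596) = 14.5791
P₀ = V_6/(1+r)^6 = 14.5791/(1+0.157)^6 = 6.0776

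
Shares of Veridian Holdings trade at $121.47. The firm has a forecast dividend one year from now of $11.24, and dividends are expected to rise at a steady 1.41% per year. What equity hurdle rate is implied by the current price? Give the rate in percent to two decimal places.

Rearranging the constant-growth DDM: r = D₁/P₀ + g.
r = 11.2400 / 121.47 + 0.0141 = 0.09253 + 0.0141 = 0.10663

10.66%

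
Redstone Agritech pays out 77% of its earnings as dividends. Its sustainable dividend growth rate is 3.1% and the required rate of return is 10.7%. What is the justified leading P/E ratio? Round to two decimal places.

Justified leading P/E = b/(r−g) = 0.77/(0.107−0.031) = 10.1316

10.13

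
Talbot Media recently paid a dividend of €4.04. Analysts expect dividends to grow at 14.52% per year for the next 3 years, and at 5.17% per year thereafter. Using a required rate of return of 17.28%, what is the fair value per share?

€44.22

Two-stage DDM. Project D₁…D_3 at 0.1452, terminal growth 0.0517, discount at r = 0.1728.
D_1 = 4.6266
D_2 = 5.2984
D_3 = 6.0677
Terminal value at t=3: TV = D_4/(r−g) = 6.3814/(0.1728−0.0517) = 52.6954
P₀ = 4.6266/(1+0.1728)^1 + 5.2984/(1+0.1728)^2 + 6.0677/(1+0.1728)^3 + 52.6954/(1+0.1728)^3 = 44.2248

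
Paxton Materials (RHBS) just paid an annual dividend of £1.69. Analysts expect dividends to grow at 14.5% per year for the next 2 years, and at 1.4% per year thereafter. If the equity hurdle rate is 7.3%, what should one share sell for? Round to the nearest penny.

Two-stage DDM. Project D₁…D_2 at 0.145, terminal growth 0.014, discount at r = 0.073.
D_1 = 1.9350
D_2 = 2.2156
Terminal value at t=2: TV = D_3/(r−g) = 2.2467/(0.073−0.014) = 38.0788
P₀ = 1.9350/(1+0.073)^1 + 2.2156/(1+0.073)^2 + 38.0788/(1+0.073)^2 = 36.8016

£36.80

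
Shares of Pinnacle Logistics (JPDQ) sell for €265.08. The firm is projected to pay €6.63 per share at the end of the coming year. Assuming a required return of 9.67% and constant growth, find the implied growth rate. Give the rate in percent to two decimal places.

7.17%

From P₀ = D₁/(r − g), the implied growth is g = r − D₁/P₀.
g = 0.0967 − 6.63/265.08 = 0.0967 − 0.02501 = 0.07169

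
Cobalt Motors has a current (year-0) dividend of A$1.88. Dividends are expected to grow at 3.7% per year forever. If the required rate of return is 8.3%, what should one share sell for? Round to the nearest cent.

A$42.38

Gordon growth model: P₀ = D₁/(r − g). D₁ = 1.88 × (1 + 0.037) = 1.9496.
P₀ = 1.9496 / (0.083 − 0.037) = 1.9496 / 0.046 = 42.3817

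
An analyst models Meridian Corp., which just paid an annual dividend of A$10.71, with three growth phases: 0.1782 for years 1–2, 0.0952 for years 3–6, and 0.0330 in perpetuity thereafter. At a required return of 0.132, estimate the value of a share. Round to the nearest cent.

A$171.58

Three-stage DDM. Project D₁…D_6; terminal Gordon value at t=6 with g = 0.033; discount at r = 0.132.
D_1 = 12.6185
D_2 = 14.8671
D_3 = 16.2825
D_4 = 17.8326
D_5 = 19.5303
D_6 = 21.3895
TV_6 = 22.0954/(0.132−0.033) = 223.1857
P₀ = Σ Dₜ/(1+r)ᵗ + TV_6/(1+r)^6 = 171.5751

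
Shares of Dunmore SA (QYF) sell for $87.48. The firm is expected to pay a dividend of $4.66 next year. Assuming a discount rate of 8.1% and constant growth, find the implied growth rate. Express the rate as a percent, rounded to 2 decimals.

2.77%

From P₀ = D₁/(r − g), the implied growth is g = r − D₁/P₀.
g = 0.081 − 4.66/87.48 = 0.081 − 0.05327 = 0.02773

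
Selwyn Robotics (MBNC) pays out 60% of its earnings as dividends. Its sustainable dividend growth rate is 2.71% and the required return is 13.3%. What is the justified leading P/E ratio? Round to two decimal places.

Justified leading P/E = b/(r−g) = 0.60/(0.133−0.0271) = 5.6657

5.67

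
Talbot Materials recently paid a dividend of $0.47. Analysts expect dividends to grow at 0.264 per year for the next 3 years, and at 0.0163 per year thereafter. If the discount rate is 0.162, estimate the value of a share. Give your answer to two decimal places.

Two-stage DDM. Project D₁…D_3 at 0.264, terminal growth 0.0163, discount at r = 0.162.
D_1 = 0.5941
D_2 = 0.7509
D_3 = 0.9492
Terminal value at t=3: TV = D_4/(r−g) = 0.9646/(0.162−0.0163) = 6.6207
P₀ = 0.5941/(1+0.162)^1 + 0.7509/(1+0.162)^2 + 0.9492/(1+0.162)^3 + 6.6207/(1+0.162)^3 = 5.8921

$5.89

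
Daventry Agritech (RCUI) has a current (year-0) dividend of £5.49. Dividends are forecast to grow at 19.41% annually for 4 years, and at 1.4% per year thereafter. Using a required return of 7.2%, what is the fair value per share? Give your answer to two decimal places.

Two-stage DDM. Project D₁…D_4 at 0.1941, terminal growth 0.014, discount at r = 0.072.
D_1 = 6.5556
D_2 = 7.8281
D_3 = 9.3475
D_4 = 11.1618
Terminal value at t=4: TV = D_5/(r−g) = 11.3181/(0.072−0.014) = 195.1395
P₀ = 6.5556/(1+0.072)^1 + 7.8281/(1+0.072)^2 + 9.3475/(1+0.072)^3 + 11.1618/(1+0.072)^4 + 195.1395/(1+0.072)^4 = 176.7299

£176.73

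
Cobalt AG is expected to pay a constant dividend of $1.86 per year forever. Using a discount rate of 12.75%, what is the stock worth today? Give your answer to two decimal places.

Zero-growth DDM (perpetuity): P₀ = D/r = 1.86 / 0.1275 = 14.5882

$14.59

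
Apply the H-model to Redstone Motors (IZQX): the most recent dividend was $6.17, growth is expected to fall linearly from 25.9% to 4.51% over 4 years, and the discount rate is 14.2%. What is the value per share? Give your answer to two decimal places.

$93.79

H-model: P₀ = D₀[(1+g_L) + H(g_S−g_L)]/(r−g_L), with H = 4/2 = 2.
P₀ = 6.17 × [(1+0.0451) + 2×(0.259−0.0451)] / (0.142−0.0451)
   = 6.17 × 1.4729 / 0.0969 = 93.7853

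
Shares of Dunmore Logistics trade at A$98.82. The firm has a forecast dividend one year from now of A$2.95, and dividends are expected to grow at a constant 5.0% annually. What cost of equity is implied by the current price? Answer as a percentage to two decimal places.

7.99%

Rearranging the constant-growth DDM: r = D₁/P₀ + g.
r = 2.9500 / 98.82 + 0.05 = 0.02985 + 0.05 = 0.07985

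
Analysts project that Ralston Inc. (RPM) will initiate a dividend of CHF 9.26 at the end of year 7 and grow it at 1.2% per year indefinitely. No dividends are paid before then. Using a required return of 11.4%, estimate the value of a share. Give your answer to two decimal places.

CHF 47.50

Deferred-dividend DDM. At t=6 the remaining stream is a growing perpetuity with first payment D_7 = 9.26.
V_6 = D_7/(r−g) = 9.26/(0.114−0.012) = 90.7843
P₀ = V_6/(1+r)^6 = 90.7843/(1+0.114)^6 = 47.5007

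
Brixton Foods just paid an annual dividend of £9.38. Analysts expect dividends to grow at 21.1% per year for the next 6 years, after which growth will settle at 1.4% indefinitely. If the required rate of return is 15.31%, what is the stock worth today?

Two-stage DDM. Project D₁…D_6 at 0.211, terminal growth 0.014, discount at r = 0.1531.
D_1 = 11.3592
D_2 = 13.7560
D_3 = 16.6585
D_4 = 20.1734
D_5 = 24.4300
D_6 = 29.5847
Terminal value at t=6: TV = D_7/(r−g) = 29.9989/(0.1531−0.014) = 215.6644
P₀ = 11.3592/(1+0.1531)^1 + 13.7560/(1+0.1531)^2 + 16.6585/(1+0.1531)^3 + 20.1734/(1+0.1531)^4 + 24.4300/(1+0.1531)^5 + 29.5847/(1+0.1531)^6 + 215.6644/(1+0.1531)^6 = 158.7852

£158.79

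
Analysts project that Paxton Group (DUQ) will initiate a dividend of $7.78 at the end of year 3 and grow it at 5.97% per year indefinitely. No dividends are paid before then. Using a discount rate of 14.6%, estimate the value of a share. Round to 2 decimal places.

$68.64

Deferred-dividend DDM. At t=2 the remaining stream is a growing perpetuity with first payment D_3 = 7.78.
V_2 = D_3/(r−g) = 7.78/(0.146−0.0597) = 90.1506
P₀ = V_2/(1+r)^2 = 90.1506/(1+0.146)^2 = 68.6435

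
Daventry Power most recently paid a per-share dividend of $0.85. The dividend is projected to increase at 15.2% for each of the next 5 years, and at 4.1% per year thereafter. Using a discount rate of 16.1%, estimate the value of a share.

Two-stage DDM. Project D₁…D_5 at 0.152, terminal growth 0.041, discount at r = 0.161.
D_1 = 0.9792
D_2 = 1.1280
D_3 = 1.2995
D_4 = 1.4970
D_5 = 1.7246
Terminal value at t=5: TV = D_6/(r−g) = 1.7953/(0.161−0.041) = 14.9607
P₀ = 0.9792/(1+0.161)^1 + 1.1280/(1+0.161)^2 + 1.2995/(1+0.161)^3 + 1.4970/(1+0.161)^4 + 1.7246/(1+0.161)^5 + 14.9607/(1+0.161)^5 = 11.2445

$11.24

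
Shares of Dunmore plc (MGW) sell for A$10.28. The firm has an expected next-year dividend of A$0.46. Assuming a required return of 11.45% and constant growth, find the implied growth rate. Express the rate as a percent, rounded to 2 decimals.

6.98%

From P₀ = D₁/(r − g), the implied growth is g = r − D₁/P₀.
g = 0.1145 − 0.46/10.28 = 0.1145 − 0.04475 = 0.06975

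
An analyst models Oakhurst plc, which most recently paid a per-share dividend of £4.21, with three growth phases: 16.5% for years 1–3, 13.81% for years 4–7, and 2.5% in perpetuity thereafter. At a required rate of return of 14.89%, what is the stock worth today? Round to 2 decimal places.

£65.10

Three-stage DDM. Project D₁…D_7; terminal Gordon value at t=7 with g = 0.025; discount at r = 0.1489.
D_1 = 4.9047
D_2 = 5.7139
D_3 = 6.6567
D_4 = 7.5760
D_5 = 8.6223
D_6 = 9.8130
D_7 = 11.1682
TV_7 = 11.4474/(0.1489−0.025) = 92.3919
P₀ = Σ Dₜ/(1+r)ᵗ + TV_7/(1+r)^7 = 65.1035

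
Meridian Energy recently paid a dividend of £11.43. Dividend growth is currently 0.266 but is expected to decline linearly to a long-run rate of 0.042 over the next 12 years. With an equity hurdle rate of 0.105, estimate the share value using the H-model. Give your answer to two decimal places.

H-model: P₀ = D₀[(1+g_L) + H(g_S−g_L)]/(r−g_L), with H = 12/2 = 6.
P₀ = 11.43 × [(1+0.042) + 6×(0.266−0.042)] / (0.105−0.042)
   = 11.43 × 2.3860 / 0.063 = 432.8886

£432.89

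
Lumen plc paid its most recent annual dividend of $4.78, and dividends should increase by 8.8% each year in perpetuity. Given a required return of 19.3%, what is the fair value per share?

$49.53

Gordon growth model: P₀ = D₁/(r − g). D₁ = 4.78 × (1 + 0.088) = 5.2006.
P₀ = 5.2006 / (0.193 − 0.088) = 5.2006 / 0.105 = 49.5299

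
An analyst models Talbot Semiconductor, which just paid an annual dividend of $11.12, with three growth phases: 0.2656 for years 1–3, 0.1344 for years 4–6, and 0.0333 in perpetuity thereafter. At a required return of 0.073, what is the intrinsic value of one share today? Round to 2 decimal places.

$669.30

Three-stage DDM. Project D₁…D_6; terminal Gordon value at t=6 with g = 0.0333; discount at r = 0.073.
D_1 = 14.0735
D_2 = 17.8114
D_3 = 22.5421
D_4 = 25.5717
D_5 = 29.0086
D_6 = 32.9073
TV_6 = 34.0032/(0.073−0.0333) = 856.5028
P₀ = Σ Dₜ/(1+r)ᵗ + TV_6/(1+r)^6 = 669.2987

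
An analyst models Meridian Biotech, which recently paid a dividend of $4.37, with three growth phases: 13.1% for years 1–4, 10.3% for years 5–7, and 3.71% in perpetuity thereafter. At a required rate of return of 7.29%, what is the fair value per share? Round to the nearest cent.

Three-stage DDM. Project D₁…D_7; terminal Gordon value at t=7 with g = 0.0371; discount at r = 0.0729.
D_1 = 4.9425
D_2 = 5.5899
D_3 = 6.3222
D_4 = 7.1504
D_5 = 7.8869
D_6 = 8.6993
D_7 = 9.5953
TV_7 = 9.9513/(0.0729−0.0371) = 277.9688
P₀ = Σ Dₜ/(1+r)ᵗ + TV_7/(1+r)^7 = 206.9486

$206.95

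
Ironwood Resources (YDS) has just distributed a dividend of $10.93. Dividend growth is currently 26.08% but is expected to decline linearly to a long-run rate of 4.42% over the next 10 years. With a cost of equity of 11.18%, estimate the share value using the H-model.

$343.94

H-model: P₀ = D₀[(1+g_L) + H(g_S−g_L)]/(r−g_L), with H = 10/2 = 5.
P₀ = 10.93 × [(1+0.0442) + 5×(0.2608−0.0442)] / (0.1118−0.0442)
   = 10.93 × 2.1272 / 0.0676 = 343.9393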